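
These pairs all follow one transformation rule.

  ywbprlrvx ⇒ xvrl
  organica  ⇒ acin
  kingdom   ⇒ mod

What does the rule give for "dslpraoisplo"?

The transformation: take characters alternately from the front and the back (1st, last, 2nd, 2nd-last, ...), then keep every other character starting from the second (positions 2nd, 4th, 6th, ...).
"dslpraoisplo" → "olpsio".

olpsio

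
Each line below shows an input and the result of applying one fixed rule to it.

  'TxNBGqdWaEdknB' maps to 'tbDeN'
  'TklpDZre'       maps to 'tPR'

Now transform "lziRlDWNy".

Lrw

The rule is to keep one character in every 3, starting at position 1 (positions 1st, 4th, 7th, ...), then flip the case of every letter.
For "lziRlDWNy", step one produces "lRW"; step two turns that into "Lrw".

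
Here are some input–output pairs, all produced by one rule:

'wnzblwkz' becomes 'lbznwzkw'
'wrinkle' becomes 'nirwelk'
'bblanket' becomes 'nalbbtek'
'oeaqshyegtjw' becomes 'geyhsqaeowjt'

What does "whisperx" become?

psihwxre

What's happening: move the last 3 characters to the front (rotate right by 3), then reverse the string.
"whisperx" → "psihwxre".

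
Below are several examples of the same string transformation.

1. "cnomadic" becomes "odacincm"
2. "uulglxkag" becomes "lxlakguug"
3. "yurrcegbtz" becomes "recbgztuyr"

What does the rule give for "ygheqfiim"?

hfqiimgye

The pattern: swap each adjacent pair of characters (1↔2, 3↔4, ...), then move the first 3 characters to the end (rotate left by 3).
On "ygheqfiim" that produces "hfqiimgye".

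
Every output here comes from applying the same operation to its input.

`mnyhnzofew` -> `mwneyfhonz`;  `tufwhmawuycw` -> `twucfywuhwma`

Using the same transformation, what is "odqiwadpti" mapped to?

oidtqpidwa

In each case the input is transformed by: take characters alternately from the front and the back (1st, last, 2nd, 2nd-last, ...).
"odqiwadpti" → "oidtqpidwa".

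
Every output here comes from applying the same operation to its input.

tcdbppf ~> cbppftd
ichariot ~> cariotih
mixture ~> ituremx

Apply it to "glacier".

lcierga

The rule is to move the first 2 characters to the end (rotate left by 2), then swap the first and last characters.
Applying both steps to "glacier": "aciergl", then "lcierga".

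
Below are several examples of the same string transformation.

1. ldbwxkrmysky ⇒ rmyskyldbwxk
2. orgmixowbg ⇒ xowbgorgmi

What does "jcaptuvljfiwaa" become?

ljfiwaajcaptuv

The rule is to swap the front and back halves of the string.
So "jcaptuvljfiwaa" becomes "ljfiwaajcaptuv".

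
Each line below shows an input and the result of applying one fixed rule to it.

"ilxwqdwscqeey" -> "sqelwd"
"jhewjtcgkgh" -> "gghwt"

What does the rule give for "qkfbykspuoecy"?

Rule — keep every other character starting from the second (positions 2nd, 4th, 6th, ...), then move the first 3 characters to the end (rotate left by 3).
Applying both steps to "qkfbykspuoecy": "kbkpoc", then "pockbk".

pockbk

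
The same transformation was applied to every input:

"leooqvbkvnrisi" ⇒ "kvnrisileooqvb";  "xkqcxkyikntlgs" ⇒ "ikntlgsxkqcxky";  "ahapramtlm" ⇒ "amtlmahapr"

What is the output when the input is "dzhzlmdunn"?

The transformation: swap the front and back halves of the string.
So "dzhzlmdunn" becomes "mdunndzhzl".

mdunndzhzl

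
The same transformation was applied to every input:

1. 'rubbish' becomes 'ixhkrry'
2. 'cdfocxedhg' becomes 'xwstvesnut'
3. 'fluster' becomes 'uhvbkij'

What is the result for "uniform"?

hckdyve

The transformation: move the last 2 characters to the front (rotate right by 2), then shift every letter 10 places backward in the alphabet (wrapping around).
Starting from "uniform": after the first operation, "rmunifo"; after the second, "hckdyve".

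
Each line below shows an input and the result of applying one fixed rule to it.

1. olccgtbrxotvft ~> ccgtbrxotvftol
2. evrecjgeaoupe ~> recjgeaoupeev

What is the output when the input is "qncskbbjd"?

In each case the input is transformed by: move the first 2 characters to the end (rotate left by 2).
Applying that to "qncskbbjd" gives "cskbbjdqn".

cskbbjdqn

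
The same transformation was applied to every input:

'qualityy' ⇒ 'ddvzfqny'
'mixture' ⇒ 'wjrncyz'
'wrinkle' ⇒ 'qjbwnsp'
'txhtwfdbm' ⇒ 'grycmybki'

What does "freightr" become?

ywkwjnlm

In each case the input is transformed by: shift every letter 5 places forward in the alphabet (wrapping around), then move the last 2 characters to the front (rotate right by 2).
Working it through for "freightr": intermediate "kwjnlmyw", final "ywkwjnlm".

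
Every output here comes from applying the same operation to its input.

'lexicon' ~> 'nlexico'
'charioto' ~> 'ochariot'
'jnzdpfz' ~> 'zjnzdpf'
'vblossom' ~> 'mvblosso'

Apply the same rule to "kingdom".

Rule — move the last character to the front.
"kingdom" → "mkingdo".

mkingdo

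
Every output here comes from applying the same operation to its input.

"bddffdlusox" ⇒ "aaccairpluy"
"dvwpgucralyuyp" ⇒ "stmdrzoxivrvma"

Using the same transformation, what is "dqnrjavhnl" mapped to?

What's happening: move the first character to the end, then shift every letter 3 places backward in the alphabet (wrapping around).
Starting from "dqnrjavhnl": after the first operation, "qnrjavhnld"; after the second, "nkogxsekia".
(Check on "dvwpgucralyuyp": → "vwpgucralyuypd" → "stmdrzoxivrvma" ✓)

nkogxsekia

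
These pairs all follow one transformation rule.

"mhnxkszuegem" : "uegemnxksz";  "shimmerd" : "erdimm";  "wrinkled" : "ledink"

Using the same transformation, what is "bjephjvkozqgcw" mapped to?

In each case the input is transformed by: delete the first 2 characters, then swap the front and back halves of the string.
On "bjephjvkozqgcw": the first step gives "ephjvkozqgcw", and the second then gives "ozqgcwephjvk".

ozqgcwephjvk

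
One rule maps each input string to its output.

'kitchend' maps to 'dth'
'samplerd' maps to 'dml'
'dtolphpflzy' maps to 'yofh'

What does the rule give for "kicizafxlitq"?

Each output is the input with this applied: take characters alternately from the front and the back (1st, last, 2nd, 2nd-last, ...), then keep one character in every 3, starting at position 2 (positions 2nd, 5th, 8th, ...).
So "kicizafxlitq" becomes "qcla".

qcla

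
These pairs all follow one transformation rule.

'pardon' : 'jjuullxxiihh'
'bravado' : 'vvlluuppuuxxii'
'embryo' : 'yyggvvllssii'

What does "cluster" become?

wwffoommnnyyll

Each output is the input with this applied: shift every letter 6 places backward in the alphabet (wrapping around), then double every character.
"cluster" → "wfomnyl" → "wwffoommnnyyll".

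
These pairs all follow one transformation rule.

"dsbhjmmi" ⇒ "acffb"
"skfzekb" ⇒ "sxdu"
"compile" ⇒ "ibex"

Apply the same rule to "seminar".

The pattern: shift every letter 7 places backward in the alphabet (wrapping around), then delete the first 3 characters.
For "seminar", step one produces "lxfbgtk"; step two turns that into "bgtk".

bgtk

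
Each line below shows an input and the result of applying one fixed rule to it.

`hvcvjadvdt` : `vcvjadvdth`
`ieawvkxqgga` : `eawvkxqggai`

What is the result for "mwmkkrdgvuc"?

Looking at the pairs, the operation is to move the first character to the end.
So "mwmkkrdgvuc" becomes "wmkkrdgvucm".

wmkkrdgvucm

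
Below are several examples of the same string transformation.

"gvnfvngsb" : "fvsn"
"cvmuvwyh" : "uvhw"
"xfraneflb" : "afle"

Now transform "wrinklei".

Each output is the input with this applied: keep every other character starting from the second (positions 2nd, 4th, 6th, ...), then swap each adjacent pair of characters (1↔2, 3↔4, ...).
Working it through for "wrinklei": intermediate "rnli", final "nril".
(Check on "cvmuvwyh": → "vuwh" → "uvhw" ✓)

nril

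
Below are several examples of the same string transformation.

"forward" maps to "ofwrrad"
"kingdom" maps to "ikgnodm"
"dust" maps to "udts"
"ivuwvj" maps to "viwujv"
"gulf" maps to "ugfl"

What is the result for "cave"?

The rule is to swap each adjacent pair of characters (1↔2, 3↔4, ...).
Doing the same to "cave": "acev".

acev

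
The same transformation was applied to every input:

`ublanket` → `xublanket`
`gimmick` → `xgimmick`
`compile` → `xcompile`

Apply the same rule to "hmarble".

Rule — prepend "x".
Applying that to "hmarble" gives "xhmarble".

xhmarble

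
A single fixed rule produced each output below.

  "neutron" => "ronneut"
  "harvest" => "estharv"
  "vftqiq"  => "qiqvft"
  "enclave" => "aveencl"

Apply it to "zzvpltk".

The transformation: move the last 3 characters to the front (rotate right by 3).
Applying that to "zzvpltk" gives "ltkzzvp".

ltkzzvp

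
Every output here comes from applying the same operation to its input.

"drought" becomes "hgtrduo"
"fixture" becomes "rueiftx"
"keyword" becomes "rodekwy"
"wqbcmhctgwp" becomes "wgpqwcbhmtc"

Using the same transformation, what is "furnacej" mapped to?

The transformation: swap each adjacent pair of characters (1↔2, 3↔4, ...), then move the last 3 characters to the front (rotate right by 3).
For "furnacej" the result is "ajeufnrc".
(Check on "drought": → "rduohgt" → "hgtrduo" ✓)

ajeufnrc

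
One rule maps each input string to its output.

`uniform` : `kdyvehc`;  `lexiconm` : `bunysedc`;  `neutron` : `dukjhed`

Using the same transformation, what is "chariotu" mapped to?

In each case the input is transformed by: shift every letter 10 places backward in the alphabet (wrapping around).
On "chariotu" that produces "sxqhyejk".

sxqhyejk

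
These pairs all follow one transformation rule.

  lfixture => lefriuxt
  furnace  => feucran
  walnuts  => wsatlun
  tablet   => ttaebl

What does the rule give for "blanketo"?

The transformation: take characters alternately from the front and the back (1st, last, 2nd, 2nd-last, ...).
"blanketo" → "boltaenk".

boltaenk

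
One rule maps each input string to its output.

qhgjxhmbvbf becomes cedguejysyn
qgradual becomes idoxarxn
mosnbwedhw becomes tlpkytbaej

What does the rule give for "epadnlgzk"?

hmxakidwb

What's happening: swap the first and last characters, then shift every letter 3 places backward in the alphabet (wrapping around).
Working it through for "epadnlgzk": intermediate "kpadnlgze", final "hmxakidwb".
(Check on "qgradual": → "lgraduaq" → "idoxarxn" ✓)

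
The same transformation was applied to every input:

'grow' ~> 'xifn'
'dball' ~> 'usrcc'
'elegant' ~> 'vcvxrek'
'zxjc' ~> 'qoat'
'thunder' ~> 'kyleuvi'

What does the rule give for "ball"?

The rule is to shift every letter 9 places backward in the alphabet (wrapping around).
For "ball" the result is "srcc".

srcc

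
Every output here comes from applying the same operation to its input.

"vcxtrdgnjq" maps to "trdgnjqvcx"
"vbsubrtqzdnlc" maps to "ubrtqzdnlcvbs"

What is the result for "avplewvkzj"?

In each case the input is transformed by: move the first 3 characters to the end (rotate left by 3).
Applying that to "avplewvkzj" gives "lewvkzjavp".

lewvkzjavp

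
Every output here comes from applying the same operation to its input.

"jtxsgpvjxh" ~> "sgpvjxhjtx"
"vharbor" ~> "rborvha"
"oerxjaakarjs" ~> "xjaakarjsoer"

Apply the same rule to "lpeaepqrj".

Looking at the pairs, the operation is to move the first 3 characters to the end (rotate left by 3).
For "lpeaepqrj" the result is "aepqrjlpe".

aepqrjlpe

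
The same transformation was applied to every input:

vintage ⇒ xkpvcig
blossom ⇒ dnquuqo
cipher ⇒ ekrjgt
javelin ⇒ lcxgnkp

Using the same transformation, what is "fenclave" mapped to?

In each case the input is transformed by: shift every letter 2 places forward in the alphabet (wrapping around).
Doing the same to "fenclave": "hgpencxg".

hgpencxg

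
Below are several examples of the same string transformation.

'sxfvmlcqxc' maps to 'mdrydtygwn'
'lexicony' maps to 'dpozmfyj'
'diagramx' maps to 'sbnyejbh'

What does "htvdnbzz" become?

ocaaiuwe

Looking at the pairs, the operation is to shift every letter 1 place forward in the alphabet (wrapping around), then swap the front and back halves of the string.
Starting from "htvdnbzz": after the first operation, "iuweocaa"; after the second, "ocaaiuwe".
(Check on "diagramx": → "ejbhsbny" → "sbnyejbh" ✓)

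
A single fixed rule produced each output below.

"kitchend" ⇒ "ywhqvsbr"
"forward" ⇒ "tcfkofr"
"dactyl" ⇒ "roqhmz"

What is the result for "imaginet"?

waouwbsh

Each output is the input with this applied: shift every letter 12 places backward in the alphabet (wrapping around).
Doing the same to "imaginet": "waouwbsh".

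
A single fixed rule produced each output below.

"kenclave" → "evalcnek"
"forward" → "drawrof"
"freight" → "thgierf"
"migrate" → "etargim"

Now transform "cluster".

The transformation: reverse the string.
"cluster" → "retsulc".

retsulc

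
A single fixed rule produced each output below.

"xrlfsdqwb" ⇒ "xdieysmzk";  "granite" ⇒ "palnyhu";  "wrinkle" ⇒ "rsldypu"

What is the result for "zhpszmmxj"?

teqgowzgt

The transformation: move the last 3 characters to the front (rotate right by 3), then shift every letter 7 places forward in the alphabet (wrapping around).
Applying both steps to "zhpszmmxj": "mxjzhpszm", then "teqgowzgt".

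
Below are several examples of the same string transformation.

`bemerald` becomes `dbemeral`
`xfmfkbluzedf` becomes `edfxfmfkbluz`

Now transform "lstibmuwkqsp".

Each output is the input with this applied: move the first 3 characters to the end (rotate left by 3), then swap the front and back halves of the string.
Applying both steps to "lstibmuwkqsp": "ibmuwkqsplst", then "qsplstibmuwk".

qsplstibmuwk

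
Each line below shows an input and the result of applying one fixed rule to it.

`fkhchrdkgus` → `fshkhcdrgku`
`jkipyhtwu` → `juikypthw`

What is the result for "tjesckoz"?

The transformation: move the last character to the front, then swap each adjacent pair of characters (1↔2, 3↔4, ...).
Starting from "tjesckoz": after the first operation, "ztjescko"; after the second, "tzejcsok".
(Check on "fkhchrdkgus": → "sfkhchrdkgu" → "fshkhcdrgku" ✓)

tzejcsok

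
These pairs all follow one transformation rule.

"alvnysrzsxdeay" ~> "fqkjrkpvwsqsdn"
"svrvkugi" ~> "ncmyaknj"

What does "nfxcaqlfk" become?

usidxcfxp

The pattern: shift every letter 8 places backward in the alphabet (wrapping around), then move the first 3 characters to the end (rotate left by 3).
On "nfxcaqlfk": the first step gives "fxpusidxc", and the second then gives "usidxcfxp".
(Check on "svrvkugi": → "knjncmya" → "ncmyaknj" ✓)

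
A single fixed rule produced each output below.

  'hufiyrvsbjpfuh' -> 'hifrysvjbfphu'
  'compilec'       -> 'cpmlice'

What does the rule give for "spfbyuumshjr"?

Each output is the input with this applied: swap each adjacent pair of characters (1↔2, 3↔4, ...), then delete the first character.
"spfbyuumshjr" → "sbfuymuhsrj".

sbfuymuhsrj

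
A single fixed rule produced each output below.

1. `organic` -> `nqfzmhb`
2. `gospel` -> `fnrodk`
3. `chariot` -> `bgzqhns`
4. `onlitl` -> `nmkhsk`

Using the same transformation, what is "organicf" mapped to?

nqfzmhbe

The transformation: shift every letter 1 place backward in the alphabet (wrapping around).
On "organicf" that produces "nqfzmhbe".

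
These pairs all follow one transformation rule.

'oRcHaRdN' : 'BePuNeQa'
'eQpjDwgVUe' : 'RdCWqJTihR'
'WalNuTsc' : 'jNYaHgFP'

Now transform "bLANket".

OynaXRG

The pattern: shift every letter 13 places forward in the alphabet (wrapping around) — i.e. ROT13, then flip the case of every letter.
Applying both steps to "bLANket": "oYNAxrg", then "OynaXRG".
(Check on "eQpjDwgVUe": → "rDcwQjtIHr" → "RdCWqJTihR" ✓)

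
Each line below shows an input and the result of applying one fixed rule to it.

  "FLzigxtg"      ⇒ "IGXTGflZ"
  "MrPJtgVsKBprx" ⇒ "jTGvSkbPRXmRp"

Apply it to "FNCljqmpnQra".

LJQMPNqRAfnc

In each case the input is transformed by: flip the case of every letter, then move the first 3 characters to the end (rotate left by 3).
Working it through for "FNCljqmpnQra": intermediate "fncLJQMPNqRA", final "LJQMPNqRAfnc".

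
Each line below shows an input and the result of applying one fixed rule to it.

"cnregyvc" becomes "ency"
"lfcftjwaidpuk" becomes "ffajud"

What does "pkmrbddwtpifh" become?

rkwdfp

Each output is the input with this applied: keep every other character starting from the second (positions 2nd, 4th, 6th, ...), then swap each adjacent pair of characters (1↔2, 3↔4, ...).
On "pkmrbddwtpifh": the first step gives "krdwpf", and the second then gives "rkwdfp".
(Check on "lfcftjwaidpuk": → "ffjadu" → "ffajud" ✓)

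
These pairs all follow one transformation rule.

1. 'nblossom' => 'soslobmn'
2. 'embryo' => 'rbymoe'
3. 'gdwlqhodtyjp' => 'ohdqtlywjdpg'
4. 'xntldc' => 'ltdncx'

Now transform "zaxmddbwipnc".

Looking at the pairs, the operation is to swap the front and back halves of the string, then take characters alternately from the front and the back (1st, last, 2nd, 2nd-last, ...).
Working it through for "zaxmddbwipnc": intermediate "bwipnczaxmdd", final "bdwdimpxnacz".
(Check on "embryo": → "ryoemb" → "rbymoe" ✓)

bdwdimpxnacz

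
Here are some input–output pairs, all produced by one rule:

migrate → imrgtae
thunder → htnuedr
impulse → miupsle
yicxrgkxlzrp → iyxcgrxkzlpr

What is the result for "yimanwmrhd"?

What's happening: swap each adjacent pair of characters (1↔2, 3↔4, ...).
"yimanwmrhd" → "iyamwnrmdh".

iyamwnrmdh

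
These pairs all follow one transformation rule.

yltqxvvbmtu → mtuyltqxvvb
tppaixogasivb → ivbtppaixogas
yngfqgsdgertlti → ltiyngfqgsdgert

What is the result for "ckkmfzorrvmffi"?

What's happening: move the last 3 characters to the front (rotate right by 3).
Applying that to "ckkmfzorrvmffi" gives "ffickkmfzorrvm".

ffickkmfzorrvm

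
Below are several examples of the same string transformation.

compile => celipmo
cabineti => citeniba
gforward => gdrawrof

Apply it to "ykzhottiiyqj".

The transformation: reverse the string, then move the last character to the front.
On "ykzhottiiyqj": the first step gives "jqyiittohzky", and the second then gives "yjqyiittohzk".
(Check on "cabineti": → "itenibac" → "citeniba" ✓)

yjqyiittohzk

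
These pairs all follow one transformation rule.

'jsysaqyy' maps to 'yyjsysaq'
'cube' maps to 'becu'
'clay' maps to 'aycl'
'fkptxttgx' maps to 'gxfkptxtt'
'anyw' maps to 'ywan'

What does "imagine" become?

neimagi

Each output is the input with this applied: move the last 2 characters to the front (rotate right by 2).
On "imagine" that produces "neimagi".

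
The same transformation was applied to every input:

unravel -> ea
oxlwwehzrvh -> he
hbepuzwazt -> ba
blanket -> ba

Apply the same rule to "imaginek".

ea

Each output is the input with this applied: sort the characters into reverse alphabetical order, then keep only the last 2 characters.
On "imaginek" that produces "ea".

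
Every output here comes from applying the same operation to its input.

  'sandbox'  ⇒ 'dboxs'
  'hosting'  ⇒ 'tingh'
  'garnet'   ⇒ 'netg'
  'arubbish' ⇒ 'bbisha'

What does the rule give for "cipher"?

In each case the input is transformed by: move the first character to the end, then delete the first 2 characters.
Applying both steps to "cipher": "ipherc", then "herc".

herc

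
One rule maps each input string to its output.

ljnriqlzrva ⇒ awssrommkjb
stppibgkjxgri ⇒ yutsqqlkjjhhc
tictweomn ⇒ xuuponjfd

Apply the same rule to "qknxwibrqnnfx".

yyxsrroooljgc

Each output is the input with this applied: sort the characters into reverse alphabetical order, then shift every letter 1 place forward in the alphabet (wrapping around).
On "qknxwibrqnnfx": the first step gives "xxwrqqnnnkifb", and the second then gives "yyxsrroooljgc".
(Check on "tictweomn": → "wttonmiec" → "xuuponjfd" ✓)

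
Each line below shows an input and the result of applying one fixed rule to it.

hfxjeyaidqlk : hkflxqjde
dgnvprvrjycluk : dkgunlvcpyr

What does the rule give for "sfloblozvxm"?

What's happening: take characters alternately from the front and the back (1st, last, 2nd, 2nd-last, ...), then delete the last 3 characters.
Starting from "sfloblozvxm": after the first operation, "smfxlvozbol"; after the second, "smfxlvoz".

smfxlvoz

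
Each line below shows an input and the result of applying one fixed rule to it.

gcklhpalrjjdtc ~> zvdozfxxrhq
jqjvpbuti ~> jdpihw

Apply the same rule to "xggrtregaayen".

What's happening: shift every letter 12 places backward in the alphabet (wrapping around), then delete the first 3 characters.
On "xggrtregaayen" that produces "fhfsuoomsb".

fhfsuoomsb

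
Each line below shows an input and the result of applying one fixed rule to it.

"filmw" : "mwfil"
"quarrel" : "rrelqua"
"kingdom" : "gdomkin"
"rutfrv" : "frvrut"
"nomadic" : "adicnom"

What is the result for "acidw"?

In each case the input is transformed by: move the first 3 characters to the end (rotate left by 3).
On "acidw" that produces "dwaci".

dwaci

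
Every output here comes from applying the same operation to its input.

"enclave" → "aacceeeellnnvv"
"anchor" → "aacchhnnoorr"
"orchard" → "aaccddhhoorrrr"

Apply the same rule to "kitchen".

cceehhiikknntt

The pattern: double every character, then sort the characters into alphabetical order.
Applying that to "kitchen" gives "cceehhiikknntt".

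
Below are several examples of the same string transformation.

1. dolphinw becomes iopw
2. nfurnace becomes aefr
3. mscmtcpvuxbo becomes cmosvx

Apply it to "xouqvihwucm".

cioqw

Looking at the pairs, the operation is to keep every other character starting from the second (positions 2nd, 4th, 6th, ...), then sort the characters into alphabetical order.
Working it through for "xouqvihwucm": intermediate "oqiwc", final "cioqw".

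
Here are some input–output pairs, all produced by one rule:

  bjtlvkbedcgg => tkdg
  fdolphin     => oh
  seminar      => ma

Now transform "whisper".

The transformation: keep one character in every 3, starting at position 3 (positions 3rd, 6th, 9th, ...).
Applying that to "whisper" gives "ie".

ie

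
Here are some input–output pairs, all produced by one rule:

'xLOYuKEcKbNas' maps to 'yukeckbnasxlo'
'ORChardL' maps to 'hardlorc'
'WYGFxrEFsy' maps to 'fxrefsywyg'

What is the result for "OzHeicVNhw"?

The transformation: move the first 3 characters to the end (rotate left by 3), then convert every letter to lowercase.
On "OzHeicVNhw": the first step gives "eicVNhwOzH", and the second then gives "eicvnhwozh".

eicvnhwozh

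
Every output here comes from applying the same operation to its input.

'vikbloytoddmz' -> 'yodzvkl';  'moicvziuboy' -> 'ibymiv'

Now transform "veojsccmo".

In each case the input is transformed by: keep every other character starting from the first (positions 1st, 3rd, 5th, ...), then move the first 3 characters to the end (rotate left by 3).
Doing the same to "veojsccmo": "covos".
(Check on "vikbloytoddmz": → "vklyodz" → "yodzvkl" ✓)

covos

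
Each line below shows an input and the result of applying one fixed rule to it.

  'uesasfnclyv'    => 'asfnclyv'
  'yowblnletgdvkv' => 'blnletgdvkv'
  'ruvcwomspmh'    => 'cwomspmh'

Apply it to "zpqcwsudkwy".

cwsudkwy

The pattern: delete the first 3 characters.
Doing the same to "zpqcwsudkwy": "cwsudkwy".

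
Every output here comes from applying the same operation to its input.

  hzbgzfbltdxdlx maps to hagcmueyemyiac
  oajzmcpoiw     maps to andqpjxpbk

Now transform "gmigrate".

In each case the input is transformed by: shift every letter 1 place forward in the alphabet (wrapping around), then move the first 3 characters to the end (rotate left by 3).
On "gmigrate": the first step gives "hnjhsbuf", and the second then gives "hsbufhnj".
(Check on "oajzmcpoiw": → "pbkandqpjx" → "andqpjxpbk" ✓)

hsbufhnj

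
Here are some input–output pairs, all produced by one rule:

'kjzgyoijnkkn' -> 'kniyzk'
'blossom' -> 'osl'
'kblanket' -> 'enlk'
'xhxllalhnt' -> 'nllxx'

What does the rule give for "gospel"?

The pattern: reverse the string, then keep every other character starting from the second (positions 2nd, 4th, 6th, ...).
On "gospel": the first step gives "lepsog", and the second then gives "esg".
(Check on "xhxllalhnt": → "tnhlallxhx" → "nllxx" ✓)

esg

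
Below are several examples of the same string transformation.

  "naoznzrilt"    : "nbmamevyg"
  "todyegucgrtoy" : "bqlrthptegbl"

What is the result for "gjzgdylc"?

wmtqlyp

The rule is to delete the first character, then shift every letter 13 places forward in the alphabet (wrapping around) — i.e. ROT13.
Working it through for "gjzgdylc": intermediate "jzgdylc", final "wmtqlyp".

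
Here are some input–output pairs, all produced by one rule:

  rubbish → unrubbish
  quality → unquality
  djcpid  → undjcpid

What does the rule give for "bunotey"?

In each case the input is transformed by: prepend "un".
So "bunotey" becomes "unbunotey".

unbunotey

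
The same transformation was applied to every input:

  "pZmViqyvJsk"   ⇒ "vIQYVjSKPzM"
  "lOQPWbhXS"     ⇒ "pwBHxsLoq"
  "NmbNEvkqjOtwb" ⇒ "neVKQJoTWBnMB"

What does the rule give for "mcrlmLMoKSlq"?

LMlmOksLQMCR

In each case the input is transformed by: flip the case of every letter, then move the first 3 characters to the end (rotate left by 3).
For "mcrlmLMoKSlq", step one produces "MCRLMlmOksLQ"; step two turns that into "LMlmOksLQMCR".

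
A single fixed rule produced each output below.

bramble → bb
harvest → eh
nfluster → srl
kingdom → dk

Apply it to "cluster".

What's happening: move the first 3 characters to the end (rotate left by 3), then keep one character in every 3, starting at position 2 (positions 2nd, 5th, 8th, ...).
For "cluster", step one produces "sterclu"; step two turns that into "tc".
(Check on "harvest": → "vesthar" → "eh" ✓)

tc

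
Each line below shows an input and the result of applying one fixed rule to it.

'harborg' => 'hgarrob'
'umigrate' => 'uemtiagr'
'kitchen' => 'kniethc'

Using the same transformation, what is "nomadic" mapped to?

ncoimda

Rule — take characters alternately from the front and the back (1st, last, 2nd, 2nd-last, ...).
On "nomadic" that produces "ncoimda".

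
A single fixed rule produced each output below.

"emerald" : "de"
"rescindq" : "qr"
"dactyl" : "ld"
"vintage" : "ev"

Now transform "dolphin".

In each case the input is transformed by: move the first character to the end, then keep only the last 2 characters.
For "dolphin", step one produces "olphind"; step two turns that into "nd".

nd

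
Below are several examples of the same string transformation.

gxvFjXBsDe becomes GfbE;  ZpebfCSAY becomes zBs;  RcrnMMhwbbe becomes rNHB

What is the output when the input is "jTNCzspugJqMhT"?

Looking at the pairs, the operation is to keep one character in every 3, starting at position 1 (positions 1st, 4th, 7th, ...), then flip the case of every letter.
Applying both steps to "jTNCzspugJqMhT": "jCpJh", then "JcPjH".
(Check on "ZpebfCSAY": → "ZbS" → "zBs" ✓)

JcPjH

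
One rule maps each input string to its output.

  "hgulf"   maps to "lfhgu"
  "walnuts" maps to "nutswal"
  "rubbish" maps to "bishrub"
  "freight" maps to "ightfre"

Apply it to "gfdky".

The pattern: move the first 3 characters to the end (rotate left by 3).
Doing the same to "gfdky": "kygfd".

kygfd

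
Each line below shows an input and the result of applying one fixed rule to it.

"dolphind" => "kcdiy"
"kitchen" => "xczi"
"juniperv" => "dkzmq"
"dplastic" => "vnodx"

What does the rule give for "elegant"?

bvio

The transformation: shift every letter 5 places backward in the alphabet (wrapping around), then delete the first 3 characters.
Starting from "elegant": after the first operation, "zgzbvio"; after the second, "bvio".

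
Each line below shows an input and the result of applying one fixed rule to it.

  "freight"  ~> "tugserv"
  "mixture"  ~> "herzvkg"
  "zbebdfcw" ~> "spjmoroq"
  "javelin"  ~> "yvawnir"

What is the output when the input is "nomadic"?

qvpabzn

Looking at the pairs, the operation is to move the last 3 characters to the front (rotate right by 3), then shift every letter 13 places forward in the alphabet (wrapping around) — i.e. ROT13.
Starting from "nomadic": after the first operation, "dicnoma"; after the second, "qvpabzn".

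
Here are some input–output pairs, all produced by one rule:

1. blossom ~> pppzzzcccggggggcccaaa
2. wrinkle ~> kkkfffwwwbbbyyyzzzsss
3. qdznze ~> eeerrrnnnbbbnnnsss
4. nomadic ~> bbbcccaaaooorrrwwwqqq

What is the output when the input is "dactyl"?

rrroooqqqhhhmmmzzz

Each output is the input with this applied: shift every letter 12 places backward in the alphabet (wrapping around), then repeat every character 3 times.
Applying both steps to "dactyl": "roqhmz", then "rrroooqqqhhhmmmzzz".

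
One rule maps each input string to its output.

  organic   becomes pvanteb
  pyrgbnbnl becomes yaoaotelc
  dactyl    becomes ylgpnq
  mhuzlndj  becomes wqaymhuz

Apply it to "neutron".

abeghra

In each case the input is transformed by: shift every letter 13 places forward in the alphabet (wrapping around) — i.e. ROT13, then reverse the string.
For "neutron", step one produces "arhgeba"; step two turns that into "abeghra".
(Check on "pyrgbnbnl": → "cletoaoay" → "yaoaotelc" ✓)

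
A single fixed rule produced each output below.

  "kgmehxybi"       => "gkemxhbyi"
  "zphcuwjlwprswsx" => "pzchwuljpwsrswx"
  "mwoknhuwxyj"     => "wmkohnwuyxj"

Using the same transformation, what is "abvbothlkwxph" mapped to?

babvtolhwkpxh

The pattern: swap each adjacent pair of characters (1↔2, 3↔4, ...).
"abvbothlkwxph" → "babvtolhwkpxh".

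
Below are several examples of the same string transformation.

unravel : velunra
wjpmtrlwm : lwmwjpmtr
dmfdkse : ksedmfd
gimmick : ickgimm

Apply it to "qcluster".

The transformation: move the last 3 characters to the front (rotate right by 3).
So "qcluster" becomes "terqclus".

terqclus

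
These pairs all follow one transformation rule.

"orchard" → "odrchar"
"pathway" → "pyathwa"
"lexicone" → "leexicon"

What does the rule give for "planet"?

ptlane

Looking at the pairs, the operation is to swap the first and last characters, then move the last character to the front.
For "planet", step one produces "tlanep"; step two turns that into "ptlane".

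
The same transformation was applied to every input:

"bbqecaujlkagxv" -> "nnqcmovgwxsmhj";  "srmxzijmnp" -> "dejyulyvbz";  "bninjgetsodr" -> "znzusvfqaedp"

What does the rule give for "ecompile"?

Each output is the input with this applied: swap each adjacent pair of characters (1↔2, 3↔4, ...), then shift every letter 12 places forward in the alphabet (wrapping around).
On "ecompile": the first step gives "cemoipel", and the second then gives "oqyaubqx".

oqyaubqx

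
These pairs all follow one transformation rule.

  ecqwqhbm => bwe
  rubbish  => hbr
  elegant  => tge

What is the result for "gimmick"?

kmg

Rule — keep one character in every 3, starting at position 1 (positions 1st, 4th, 7th, ...), then reverse the string.
So "gimmick" becomes "kmg".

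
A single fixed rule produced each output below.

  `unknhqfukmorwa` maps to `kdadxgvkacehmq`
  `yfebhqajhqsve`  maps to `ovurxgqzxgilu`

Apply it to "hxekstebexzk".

xnuaijurunpa

Each output is the input with this applied: shift every letter 10 places backward in the alphabet (wrapping around).
On "hxekstebexzk" that produces "xnuaijurunpa".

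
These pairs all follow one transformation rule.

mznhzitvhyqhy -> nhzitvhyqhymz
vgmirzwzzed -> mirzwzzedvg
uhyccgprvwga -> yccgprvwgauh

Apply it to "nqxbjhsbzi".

xbjhsbzinq

In each case the input is transformed by: move the first 2 characters to the end (rotate left by 2).
"nqxbjhsbzi" → "xbjhsbzinq".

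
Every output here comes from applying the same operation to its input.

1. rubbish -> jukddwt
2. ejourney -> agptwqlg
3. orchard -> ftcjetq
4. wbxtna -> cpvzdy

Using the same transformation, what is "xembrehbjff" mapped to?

The pattern: shift every letter 2 places forward in the alphabet (wrapping around), then reverse the string.
Applying that to "xembrehbjff" gives "hhldjgtdogz".

hhldjgtdogz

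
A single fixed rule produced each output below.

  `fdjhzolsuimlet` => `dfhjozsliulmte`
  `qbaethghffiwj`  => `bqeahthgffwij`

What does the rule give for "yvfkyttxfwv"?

Each output is the input with this applied: swap each adjacent pair of characters (1↔2, 3↔4, ...).
For "yvfkyttxfwv" the result is "vykftyxtwfv".

vykftyxtwfv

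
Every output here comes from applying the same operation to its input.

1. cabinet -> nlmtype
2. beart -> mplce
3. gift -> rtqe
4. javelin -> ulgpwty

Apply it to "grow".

The transformation: shift every letter 11 places forward in the alphabet (wrapping around).
Applying that to "grow" gives "rczh".

rczh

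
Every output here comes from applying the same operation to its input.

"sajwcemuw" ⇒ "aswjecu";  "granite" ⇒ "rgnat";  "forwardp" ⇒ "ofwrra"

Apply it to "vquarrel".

What's happening: swap each adjacent pair of characters (1↔2, 3↔4, ...), then delete the last 2 characters.
Applying both steps to "vquarrel": "qvaurrle", then "qvaurr".
(Check on "granite": → "rgnatie" → "rgnat" ✓)

qvaurr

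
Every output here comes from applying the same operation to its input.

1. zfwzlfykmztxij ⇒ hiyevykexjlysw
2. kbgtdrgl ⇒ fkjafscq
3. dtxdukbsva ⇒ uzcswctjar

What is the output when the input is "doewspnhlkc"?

Each output is the input with this applied: move the last 2 characters to the front (rotate right by 2), then shift every letter 1 place backward in the alphabet (wrapping around).
On "doewspnhlkc": the first step gives "kcdoewspnhl", and the second then gives "jbcndvromgk".

jbcndvromgk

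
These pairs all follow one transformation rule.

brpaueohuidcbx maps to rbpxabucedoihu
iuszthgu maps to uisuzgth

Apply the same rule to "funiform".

ufnmirfo

What's happening: move the first character to the end, then take characters alternately from the front and the back (1st, last, 2nd, 2nd-last, ...).
For "funiform", step one produces "uniformf"; step two turns that into "ufnmirfo".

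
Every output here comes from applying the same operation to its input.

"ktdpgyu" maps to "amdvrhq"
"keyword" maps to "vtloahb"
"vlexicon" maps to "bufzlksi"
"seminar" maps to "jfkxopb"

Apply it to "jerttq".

oqqngb

Looking at the pairs, the operation is to shift every letter 3 places backward in the alphabet (wrapping around), then move the first 2 characters to the end (rotate left by 2).
"jerttq" → "gboqqn" → "oqqngb".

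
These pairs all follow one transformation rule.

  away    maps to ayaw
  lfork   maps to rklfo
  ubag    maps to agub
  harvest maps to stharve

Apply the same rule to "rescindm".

dmrescin

The transformation: move the last 2 characters to the front (rotate right by 2).
Doing the same to "rescindm": "dmrescin".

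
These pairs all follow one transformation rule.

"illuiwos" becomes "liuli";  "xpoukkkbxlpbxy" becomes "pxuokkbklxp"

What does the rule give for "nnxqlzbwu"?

nnqxzl

In each case the input is transformed by: delete the last 3 characters, then swap each adjacent pair of characters (1↔2, 3↔4, ...).
For "nnxqlzbwu", step one produces "nnxqlz"; step two turns that into "nnqxzl".
(Check on "illuiwos": → "illui" → "liuli" ✓)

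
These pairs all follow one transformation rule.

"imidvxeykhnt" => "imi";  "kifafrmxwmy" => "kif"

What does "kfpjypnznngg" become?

kfp

The pattern: keep only the first 3 characters.
Doing the same to "kfpjypnznngg": "kfp".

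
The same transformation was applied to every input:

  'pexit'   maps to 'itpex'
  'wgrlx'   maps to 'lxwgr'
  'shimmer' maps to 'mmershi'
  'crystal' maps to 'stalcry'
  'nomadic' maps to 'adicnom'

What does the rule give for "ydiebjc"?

Each output is the input with this applied: move the first 3 characters to the end (rotate left by 3).
For "ydiebjc" the result is "ebjcydi".

ebjcydi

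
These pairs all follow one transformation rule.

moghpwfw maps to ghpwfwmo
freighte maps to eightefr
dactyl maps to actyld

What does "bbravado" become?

Rule — swap the front and back halves of the string, then move the last 2 characters to the front (rotate right by 2).
"bbravado" → "vadobbra" → "ravadobb".

ravadobb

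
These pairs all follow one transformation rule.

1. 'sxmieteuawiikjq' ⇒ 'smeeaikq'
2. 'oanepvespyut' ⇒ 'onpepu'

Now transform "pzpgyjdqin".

ppydi

The pattern: keep every other character starting from the first (positions 1st, 3rd, 5th, ...).
For "pzpgyjdqin" the result is "ppydi".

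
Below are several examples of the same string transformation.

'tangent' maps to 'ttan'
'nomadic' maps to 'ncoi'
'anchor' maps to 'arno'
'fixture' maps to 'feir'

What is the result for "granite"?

gert

The transformation: take characters alternately from the front and the back (1st, last, 2nd, 2nd-last, ...), then keep only the first 4 characters.
Working it through for "granite": intermediate "gertain", final "gert".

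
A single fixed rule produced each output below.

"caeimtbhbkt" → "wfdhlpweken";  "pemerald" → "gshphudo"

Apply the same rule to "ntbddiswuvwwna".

dqwegglvzxyzzq

Rule — move the last character to the front, then shift every letter 3 places forward in the alphabet (wrapping around).
On "ntbddiswuvwwna": the first step gives "antbddiswuvwwn", and the second then gives "dqwegglvzxyzzq".
(Check on "pemerald": → "dpemeral" → "gshphudo" ✓)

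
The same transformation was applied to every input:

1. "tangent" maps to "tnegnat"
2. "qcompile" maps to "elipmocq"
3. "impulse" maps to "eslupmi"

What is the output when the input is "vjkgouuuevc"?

cveuuuogkjv

In each case the input is transformed by: reverse the string.
For "vjkgouuuevc" the result is "cveuuuogkjv".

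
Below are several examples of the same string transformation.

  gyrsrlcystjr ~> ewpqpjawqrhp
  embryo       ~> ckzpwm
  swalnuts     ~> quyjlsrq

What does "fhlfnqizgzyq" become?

dfjdlogxexwo

Rule — shift every letter 2 places backward in the alphabet (wrapping around).
"fhlfnqizgzyq" → "dfjdlogxexwo".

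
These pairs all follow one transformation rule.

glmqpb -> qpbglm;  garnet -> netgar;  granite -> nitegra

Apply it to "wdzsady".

sadywdz

The rule is to move the first 3 characters to the end (rotate left by 3).
On "wdzsady" that produces "sadywdz".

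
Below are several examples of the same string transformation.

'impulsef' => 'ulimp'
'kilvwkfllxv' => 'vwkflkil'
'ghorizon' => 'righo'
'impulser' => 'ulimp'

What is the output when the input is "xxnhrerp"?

Rule — delete the last 3 characters, then move the first 3 characters to the end (rotate left by 3).
Starting from "xxnhrerp": after the first operation, "xxnhr"; after the second, "hrxxn".

hrxxn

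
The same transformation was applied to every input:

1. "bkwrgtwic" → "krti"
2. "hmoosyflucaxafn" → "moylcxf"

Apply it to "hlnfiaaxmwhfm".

lfaxwf

What's happening: keep every other character starting from the second (positions 2nd, 4th, 6th, ...).
"hlnfiaaxmwhfm" → "lfaxwf".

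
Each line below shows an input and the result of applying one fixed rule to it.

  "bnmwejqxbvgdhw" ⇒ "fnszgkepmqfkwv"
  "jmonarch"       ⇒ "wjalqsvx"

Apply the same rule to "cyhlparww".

uyjafflhq

Looking at the pairs, the operation is to move the first 3 characters to the end (rotate left by 3), then shift every letter 9 places forward in the alphabet (wrapping around).
Applying both steps to "cyhlparww": "lparwwcyh", then "uyjafflhq".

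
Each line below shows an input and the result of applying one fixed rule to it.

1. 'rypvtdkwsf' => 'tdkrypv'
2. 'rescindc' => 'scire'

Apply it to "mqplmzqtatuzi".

tatmqplmzq

The transformation: delete the last 3 characters, then move the last 3 characters to the front (rotate right by 3).
For "mqplmzqtatuzi", step one produces "mqplmzqtat"; step two turns that into "tatmqplmzq".
(Check on "rypvtdkwsf": → "rypvtdk" → "tdkrypv" ✓)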